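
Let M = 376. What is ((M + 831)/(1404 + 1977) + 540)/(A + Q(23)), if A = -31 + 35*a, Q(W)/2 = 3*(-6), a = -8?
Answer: -1826947/1173207 ≈ -1.5572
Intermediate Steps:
Q(W) = -36 (Q(W) = 2*(3*(-6)) = 2*(-18) = -36)
A = -311 (A = -31 + 35*(-8) = -31 - 280 = -311)
((M + 831)/(1404 + 1977) + 540)/(A + Q(23)) = ((376 + 831)/(1404 + 1977) + 540)/(-311 - 36) = (1207/3381 + 540)/(-347) = (1207*(1/3381) + 540)*(-1/347) = (1207/3381 + 540)*(-1/347) = (1826947/3381)*(-1/347) = -1826947/1173207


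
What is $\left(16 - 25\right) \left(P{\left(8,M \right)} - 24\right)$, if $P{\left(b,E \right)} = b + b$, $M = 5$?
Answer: $72$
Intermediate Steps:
$P{\left(b,E \right)} = 2 b$
$\left(16 - 25\right) \left(P{\left(8,M \right)} - 24\right) = \left(16 - 25\right) \left(2 \cdot 8 - 24\right) = \left(16 - 25\right) \left(16 - 24\right) = \left(-9\right) \left(-8\right) = 72$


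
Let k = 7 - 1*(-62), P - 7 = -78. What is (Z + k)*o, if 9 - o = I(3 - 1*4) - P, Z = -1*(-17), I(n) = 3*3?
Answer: -6106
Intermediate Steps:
I(n) = 9
P = -71 (P = 7 - 78 = -71)
k = 69 (k = 7 + 62 = 69)
Z = 17
o = -71 (o = 9 - (9 - 1*(-71)) = 9 - (9 + 71) = 9 - 1*80 = 9 - 80 = -71)
(Z + k)*o = (17 + 69)*(-71) = 86*(-71) = -6106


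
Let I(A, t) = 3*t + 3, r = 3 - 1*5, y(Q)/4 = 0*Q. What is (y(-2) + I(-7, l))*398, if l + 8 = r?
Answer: -10746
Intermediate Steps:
y(Q) = 0 (y(Q) = 4*(0*Q) = 4*0 = 0)
r = -2 (r = 3 - 5 = -2)
l = -10 (l = -8 - 2 = -10)
I(A, t) = 3 + 3*t
(y(-2) + I(-7, l))*398 = (0 + (3 + 3*(-10)))*398 = (0 + (3 - 30))*398 = (0 - 27)*398 = -27*398 = -10746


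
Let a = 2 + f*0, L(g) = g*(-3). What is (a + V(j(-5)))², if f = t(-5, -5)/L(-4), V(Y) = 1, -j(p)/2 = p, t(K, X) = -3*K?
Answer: 9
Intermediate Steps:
j(p) = -2*p
L(g) = -3*g
f = 5/4 (f = (-3*(-5))/((-3*(-4))) = 15/12 = 15*(1/12) = 5/4 ≈ 1.2500)
a = 2 (a = 2 + (5/4)*0 = 2 + 0 = 2)
(a + V(j(-5)))² = (2 + 1)² = 3² = 9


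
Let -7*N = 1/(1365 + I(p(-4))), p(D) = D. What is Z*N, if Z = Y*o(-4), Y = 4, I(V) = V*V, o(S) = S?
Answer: 16/9667 ≈ 0.0016551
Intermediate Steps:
I(V) = V²
Z = -16 (Z = 4*(-4) = -16)
N = -1/9667 (N = -1/(7*(1365 + (-4)²)) = -1/(7*(1365 + 16)) = -⅐/1381 = -⅐*1/1381 = -1/9667 ≈ -0.00010344)
Z*N = -16*(-1/9667) = 16/9667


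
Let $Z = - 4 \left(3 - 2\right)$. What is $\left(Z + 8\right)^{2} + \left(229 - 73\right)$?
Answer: $172$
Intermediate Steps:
$Z = -4$ ($Z = \left(-4\right) 1 = -4$)
$\left(Z + 8\right)^{2} + \left(229 - 73\right) = \left(-4 + 8\right)^{2} + \left(229 - 73\right) = 4^{2} + \left(229 - 73\right) = 16 + 156 = 172$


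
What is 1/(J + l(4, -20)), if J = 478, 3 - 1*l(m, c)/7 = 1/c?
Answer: 20/9987 ≈ 0.0020026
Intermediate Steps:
l(m, c) = 21 - 7/c
1/(J + l(4, -20)) = 1/(478 + (21 - 7/(-20))) = 1/(478 + (21 - 7*(-1/20))) = 1/(478 + (21 + 7/20)) = 1/(478 + 427/20) = 1/(9987/20) = 20/9987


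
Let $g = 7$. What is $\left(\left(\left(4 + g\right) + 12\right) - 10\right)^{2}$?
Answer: $169$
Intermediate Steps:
$\left(\left(\left(4 + g\right) + 12\right) - 10\right)^{2} = \left(\left(\left(4 + 7\right) + 12\right) - 10\right)^{2} = \left(\left(11 + 12\right) - 10\right)^{2} = \left(23 - 10\right)^{2} = 13^{2} = 169$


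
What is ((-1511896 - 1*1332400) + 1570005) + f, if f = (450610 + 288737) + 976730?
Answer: 441786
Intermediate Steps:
f = 1716077 (f = 739347 + 976730 = 1716077)
((-1511896 - 1*1332400) + 1570005) + f = ((-1511896 - 1*1332400) + 1570005) + 1716077 = ((-1511896 - 1332400) + 1570005) + 1716077 = (-2844296 + 1570005) + 1716077 = -1274291 + 1716077 = 441786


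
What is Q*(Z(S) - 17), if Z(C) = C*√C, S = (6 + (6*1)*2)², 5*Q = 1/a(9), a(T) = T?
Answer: 1163/9 ≈ 129.22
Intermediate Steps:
Q = 1/45 (Q = (⅕)/9 = (⅕)*(⅑) = 1/45 ≈ 0.022222)
S = 324 (S = (6 + 6*2)² = (6 + 12)² = 18² = 324)
Z(C) = C^(3/2)
Q*(Z(S) - 17) = (324^(3/2) - 17)/45 = (5832 - 17)/45 = (1/45)*5815 = 1163/9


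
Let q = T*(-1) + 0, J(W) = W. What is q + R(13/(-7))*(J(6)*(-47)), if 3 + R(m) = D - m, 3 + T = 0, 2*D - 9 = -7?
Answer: 303/7 ≈ 43.286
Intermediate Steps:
D = 1 (D = 9/2 + (1/2)*(-7) = 9/2 - 7/2 = 1)
T = -3 (T = -3 + 0 = -3)
R(m) = -2 - m (R(m) = -3 + (1 - m) = -2 - m)
q = 3 (q = -3*(-1) + 0 = 3 + 0 = 3)
q + R(13/(-7))*(J(6)*(-47)) = 3 + (-2 - 13/(-7))*(6*(-47)) = 3 + (-2 - 13*(-1)/7)*(-282) = 3 + (-2 - 1*(-13/7))*(-282) = 3 + (-2 + 13/7)*(-282) = 3 - 1/7*(-282) = 3 + 282/7 = 303/7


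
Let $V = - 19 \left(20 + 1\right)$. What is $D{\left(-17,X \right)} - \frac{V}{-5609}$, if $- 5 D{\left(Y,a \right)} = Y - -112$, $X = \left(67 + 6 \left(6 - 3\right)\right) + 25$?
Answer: $- \frac{106970}{5609} \approx -19.071$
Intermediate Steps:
$X = 110$ ($X = \left(67 + 6 \cdot 3\right) + 25 = \left(67 + 18\right) + 25 = 85 + 25 = 110$)
$V = -399$ ($V = \left(-19\right) 21 = -399$)
$D{\left(Y,a \right)} = - \frac{112}{5} - \frac{Y}{5}$ ($D{\left(Y,a \right)} = - \frac{Y - -112}{5} = - \frac{Y + 112}{5} = - \frac{112 + Y}{5} = - \frac{112}{5} - \frac{Y}{5}$)
$D{\left(-17,X \right)} - \frac{V}{-5609} = \left(- \frac{112}{5} - - \frac{17}{5}\right) - - \frac{399}{-5609} = \left(- \frac{112}{5} + \frac{17}{5}\right) - \left(-399\right) \left(- \frac{1}{5609}\right) = -19 - \frac{399}{5609} = - \frac{106970}{5609}$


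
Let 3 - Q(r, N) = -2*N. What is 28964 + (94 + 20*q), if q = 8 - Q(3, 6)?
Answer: 28918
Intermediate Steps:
Q(r, N) = 3 + 2*N (Q(r, N) = 3 - (-2)*N = 3 + 2*N)
q = -7 (q = 8 - (3 + 2*6) = 8 - (3 + 12) = 8 - 1*15 = 8 - 15 = -7)
28964 + (94 + 20*q) = 28964 + (94 + 20*(-7)) = 28964 + (94 - 140) = 28964 - 46 = 28918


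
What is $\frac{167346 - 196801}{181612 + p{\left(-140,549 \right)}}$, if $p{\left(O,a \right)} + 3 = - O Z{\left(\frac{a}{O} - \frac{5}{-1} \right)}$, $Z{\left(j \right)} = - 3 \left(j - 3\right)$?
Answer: $- \frac{29455}{182416} \approx -0.16147$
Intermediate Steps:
$Z{\left(j \right)} = 9 - 3 j$ ($Z{\left(j \right)} = - 3 \left(-3 + j\right) = 9 - 3 j$)
$p{\left(O,a \right)} = -3 - O \left(-6 - \frac{3 a}{O}\right)$ ($p{\left(O,a \right)} = -3 + - O \left(9 - 3 \left(\frac{a}{O} - \frac{5}{-1}\right)\right) = -3 + - O \left(9 - 3 \left(\frac{a}{O} - -5\right)\right) = -3 + - O \left(9 - 3 \left(\frac{a}{O} + 5\right)\right) = -3 + - O \left(9 - 3 \left(5 + \frac{a}{O}\right)\right) = -3 + - O \left(9 - \left(15 + \frac{3 a}{O}\right)\right) = -3 + - O \left(-6 - \frac{3 a}{O}\right) = -3 - O \left(-6 - \frac{3 a}{O}\right)$)
$\frac{167346 - 196801}{181612 + p{\left(-140,549 \right)}} = \frac{167346 - 196801}{181612 + \left(-3 + 3 \cdot 549 + 6 \left(-140\right)\right)} = - \frac{29455}{181612 - -804} = - \frac{29455}{181612 + 804} = - \frac{29455}{182416}$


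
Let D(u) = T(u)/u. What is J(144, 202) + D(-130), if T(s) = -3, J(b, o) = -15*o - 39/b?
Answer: -9454373/3120 ≈ -3030.2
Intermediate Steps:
J(b, o) = -39/b - 15*o
D(u) = -3/u
J(144, 202) + D(-130) = (-39/144 - 15*202) - 3/(-130) = (-39*1/144 - 3030) - 3*(-1/130) = (-13/48 - 3030) + 3/130 = -145453/48 + 3/130 = -9454373/3120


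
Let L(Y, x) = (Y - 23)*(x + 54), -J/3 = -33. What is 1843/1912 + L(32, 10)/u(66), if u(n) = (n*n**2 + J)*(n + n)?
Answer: 1943501737/2016232680 ≈ 0.96393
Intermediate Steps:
J = 99 (J = -3*(-33) = 99)
L(Y, x) = (-23 + Y)*(54 + x)
u(n) = 2*n*(99 + n**3) (u(n) = (n*n**2 + 99)*(n + n) = (n**3 + 99)*(2*n) = (99 + n**3)*(2*n) = 2*n*(99 + n**3))
1843/1912 + L(32, 10)/u(66) = 1843/1912 + (-1242 - 23*10 + 54*32 + 32*10)/((2*66*(99 + 66**3))) = 1843*(1/1912) + (-1242 - 230 + 1728 + 320)/((2*66*(99 + 287496))) = 1843/1912 + 576/((2*66*287595)) = 1843/1912 + 576/37962540 = 1843/1912 + 576*(1/37962540) = 1843/1912 + 16/1054515 = 1943501737/2016232680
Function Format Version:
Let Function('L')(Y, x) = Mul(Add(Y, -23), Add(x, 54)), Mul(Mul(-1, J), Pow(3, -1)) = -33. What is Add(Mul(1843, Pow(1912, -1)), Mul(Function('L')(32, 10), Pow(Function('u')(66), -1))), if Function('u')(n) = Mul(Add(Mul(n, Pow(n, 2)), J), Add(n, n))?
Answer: Rational(1943501737, 2016232680) ≈ 0.96393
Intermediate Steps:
J = 99 (J = Mul(-3, -33) = 99)
Function('L')(Y, x) = Mul(Add(-23, Y), Add(54, x))
Function('u')(n) = Mul(2, n, Add(99, Pow(n, 3))) (Function('u')(n) = Mul(Add(Mul(n, Pow(n, 2)), 99), Add(n, n)) = Mul(Add(Pow(n, 3), 99), Mul(2, n)) = Mul(Add(99, Pow(n, 3)), Mul(2, n)) = Mul(2, n, Add(99, Pow(n, 3))))
Add(Mul(1843, Pow(1912, -1)), Mul(Function('L')(32, 10), Pow(Function('u')(66), -1))) = Add(Mul(1843, Pow(1912, -1)), Mul(Add(-1242, Mul(-23, 10), Mul(54, 32), Mul(32, 10)), Pow(Mul(2, 66, Add(99, Pow(66, 3))), -1))) = Add(Mul(1843, Rational(1, 1912)), Mul(Add(-1242, -230, 1728, 320), Pow(Mul(2, 66, Add(99, 287496)), -1))) = Add(Rational(1843, 1912), Mul(576, Pow(Mul(2, 66, 287595), -1))) = Add(Rational(1843, 1912), Mul(576, Pow(37962540, -1))) = Add(Rational(1843, 1912), Mul(576, Rational(1, 37962540))) = Add(Rational(1843, 1912), Rational(16, 1054515)) = Rational(1943501737, 2016232680)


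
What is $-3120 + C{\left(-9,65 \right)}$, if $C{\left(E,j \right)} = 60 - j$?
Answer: $-3125$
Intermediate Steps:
$-3120 + C{\left(-9,65 \right)} = -3120 + \left(60 - 65\right) = -3120 - 5 = -3125$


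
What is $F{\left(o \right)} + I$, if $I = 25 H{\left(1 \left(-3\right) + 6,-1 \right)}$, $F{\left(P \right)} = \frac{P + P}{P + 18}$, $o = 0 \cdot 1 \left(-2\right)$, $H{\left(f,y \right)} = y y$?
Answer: $25$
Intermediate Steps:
$H{\left(f,y \right)} = y^{2}$
$o = 0$ ($o = 0 \left(-2\right) = 0$)
$F{\left(P \right)} = \frac{2 P}{18 + P}$
$I = 25$ ($I = 25 \left(-1\right)^{2} = 25 \cdot 1 = 25$)
$F{\left(o \right)} + I = 2 \cdot 0 \frac{1}{18 + 0} + 25 = 2 \cdot 0 \cdot \frac{1}{18} + 25 = 0 + 25 = 25$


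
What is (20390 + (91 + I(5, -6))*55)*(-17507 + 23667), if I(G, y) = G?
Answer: 158127200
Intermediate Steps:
(20390 + (91 + I(5, -6))*55)*(-17507 + 23667) = (20390 + (91 + 5)*55)*(-17507 + 23667) = (20390 + 96*55)*6160 = (20390 + 5280)*6160 = 25670*6160 = 158127200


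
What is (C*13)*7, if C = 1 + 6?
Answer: 637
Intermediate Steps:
C = 7
(C*13)*7 = (7*13)*7 = 91*7 = 637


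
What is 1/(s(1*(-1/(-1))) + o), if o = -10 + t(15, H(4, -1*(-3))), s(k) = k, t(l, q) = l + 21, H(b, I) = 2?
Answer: 1/27 ≈ 0.037037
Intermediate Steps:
t(l, q) = 21 + l
o = 26 (o = -10 + (21 + 15) = -10 + 36 = 26)
1/(s(1*(-1/(-1))) + o) = 1/(1*(-1/(-1)) + 26) = 1/(1*(-1*(-1)) + 26) = 1/(1*1 + 26) = 1/(1 + 26) = 1/27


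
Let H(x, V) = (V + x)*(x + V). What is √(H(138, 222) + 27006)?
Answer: √156606 ≈ 395.73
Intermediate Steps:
H(x, V) = (V + x)² (H(x, V) = (V + x)*(V + x) = (V + x)²)
√(H(138, 222) + 27006) = √((222 + 138)² + 27006) = √(360² + 27006) = √(129600 + 27006) = √156606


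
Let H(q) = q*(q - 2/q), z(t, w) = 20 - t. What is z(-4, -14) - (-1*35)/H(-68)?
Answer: 110963/4622 ≈ 24.008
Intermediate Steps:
z(-4, -14) - (-1*35)/H(-68) = (20 - 1*(-4)) - (-1*35)/(-2 + (-68)²) = (20 + 4) - (-35)/(-2 + 4624) = 24 - (-35)/4622 = 24 - 1*(-35/4622) = 24 + 35/4622 = 110963/4622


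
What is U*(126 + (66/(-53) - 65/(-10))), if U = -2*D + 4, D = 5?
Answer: -41739/53 ≈ -787.53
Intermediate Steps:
U = -6 (U = -2*5 + 4 = -10 + 4 = -6)
U*(126 + (66/(-53) - 65/(-10))) = -6*(126 + (66/(-53) - 65/(-10))) = -6*(126 + (66*(-1/53) - 65*(-⅒))) = -6*(126 + (-66/53 + 13/2)) = -6*(126 + 557/106) = -6*13913/106 = -41739/53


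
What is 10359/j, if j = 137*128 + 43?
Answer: 10359/17579 ≈ 0.58928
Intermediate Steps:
j = 17579 (j = 17536 + 43 = 17579)
10359/j = 10359/17579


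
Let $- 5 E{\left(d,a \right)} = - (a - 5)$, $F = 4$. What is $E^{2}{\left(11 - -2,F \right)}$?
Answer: $\frac{1}{25} \approx 0.04$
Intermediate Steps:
$E{\left(d,a \right)} = -1 + \frac{a}{5}$ ($E{\left(d,a \right)} = - \frac{\left(-1\right) \left(a - 5\right)}{5} = - \frac{\left(-1\right) \left(-5 + a\right)}{5} = - \frac{5 - a}{5} = -1 + \frac{a}{5}$)
$E^{2}{\left(11 - -2,F \right)} = \left(-1 + \frac{1}{5} \cdot 4\right)^{2} = \left(-1 + \frac{4}{5}\right)^{2} = \left(- \frac{1}{5}\right)^{2} = \frac{1}{25}$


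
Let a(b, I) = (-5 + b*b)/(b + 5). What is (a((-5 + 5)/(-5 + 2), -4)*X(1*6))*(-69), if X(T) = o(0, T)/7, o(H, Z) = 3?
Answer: 207/7 ≈ 29.571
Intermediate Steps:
a(b, I) = (-5 + b**2)/(5 + b)
X(T) = 3/7
(a((-5 + 5)/(-5 + 2), -4)*X(1*6))*(-69) = (((-5 + ((-5 + 5)/(-5 + 2))**2)/(5 + (-5 + 5)/(-5 + 2)))*(3/7))*(-69) = (((-5 + (0/(-3))**2)/(5 + 0/(-3)))*(3/7))*(-69) = (((-5 + (0*(-1/3))**2)/(5 + 0*(-1/3)))*(3/7))*(-69) = (((-5 + 0**2)/(5 + 0))*(3/7))*(-69) = (((-5 + 0)/5)*(3/7))*(-69) = (((1/5)*(-5))*(3/7))*(-69) = -1*3/7*(-69) = -3/7*(-69) = 207/7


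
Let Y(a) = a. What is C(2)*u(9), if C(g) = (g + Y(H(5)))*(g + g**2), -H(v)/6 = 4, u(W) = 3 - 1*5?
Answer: 264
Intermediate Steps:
u(W) = -2 (u(W) = 3 - 5 = -2)
H(v) = -24 (H(v) = -6*4 = -24)
C(g) = (-24 + g)*(g + g**2) (C(g) = (g - 24)*(g + g**2) = (-24 + g)*(g + g**2))
C(2)*u(9) = (2*(-24 + 2**2 - 23*2))*(-2) = (2*(-24 + 4 - 46))*(-2) = (2*(-66))*(-2) = -132*(-2) = 264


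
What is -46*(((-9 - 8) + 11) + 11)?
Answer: -230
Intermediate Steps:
-46*(((-9 - 8) + 11) + 11) = -46*((-17 + 11) + 11) = -46*(-6 + 11) = -46*5 = -230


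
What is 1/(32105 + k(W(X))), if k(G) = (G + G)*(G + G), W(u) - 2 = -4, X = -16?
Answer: 1/32121 ≈ 3.1132e-5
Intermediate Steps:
W(u) = -2 (W(u) = 2 - 4 = -2)
k(G) = 4*G**2 (k(G) = (2*G)*(2*G) = 4*G**2)
1/(32105 + k(W(X))) = 1/(32105 + 4*(-2)**2) = 1/(32105 + 4*4) = 1/(32105 + 16) = 1/32121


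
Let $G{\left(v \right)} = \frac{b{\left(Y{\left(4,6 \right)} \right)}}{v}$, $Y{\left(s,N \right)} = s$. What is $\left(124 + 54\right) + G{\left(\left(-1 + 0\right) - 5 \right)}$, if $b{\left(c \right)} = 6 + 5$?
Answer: $\frac{1057}{6} \approx 176.17$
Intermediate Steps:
$b{\left(c \right)} = 11$
$G{\left(v \right)} = \frac{11}{v}$
$\left(124 + 54\right) + G{\left(\left(-1 + 0\right) - 5 \right)} = \left(124 + 54\right) + \frac{11}{\left(-1 + 0\right) - 5} = 178 + \frac{11}{-1 - 5} = 178 + \frac{11}{-6} = 178 + 11 \left(- \frac{1}{6}\right) = 178 - \frac{11}{6} = \frac{1057}{6}$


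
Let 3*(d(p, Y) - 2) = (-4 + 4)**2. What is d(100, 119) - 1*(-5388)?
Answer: 5390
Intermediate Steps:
d(p, Y) = 2 (d(p, Y) = 2 + (-4 + 4)**2/3 = 2 + (1/3)*0**2 = 2 + (1/3)*0 = 2 + 0 = 2)
d(100, 119) - 1*(-5388) = 2 - 1*(-5388) = 2 + 5388 = 5390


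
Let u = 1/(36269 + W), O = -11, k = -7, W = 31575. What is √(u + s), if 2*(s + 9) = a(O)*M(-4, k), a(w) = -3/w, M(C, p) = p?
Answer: I*√1386018607897/373142 ≈ 3.1551*I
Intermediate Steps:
u = 1/67844 (u = 1/(36269 + 31575) = 1/67844 ≈ 1.4740e-5)
s = -219/22 (s = -9 + (-3/(-11)*(-7))/2 = -9 + (-3*(-1/11)*(-7))/2 = -9 + ((3/11)*(-7))/2 = -9 + (½)*(-21/11) = -9 - 21/22 = -219/22 ≈ -9.9545)
√(u + s) = √(1/67844 - 219/22) = √(-7428907/746284) = I*√1386018607897/373142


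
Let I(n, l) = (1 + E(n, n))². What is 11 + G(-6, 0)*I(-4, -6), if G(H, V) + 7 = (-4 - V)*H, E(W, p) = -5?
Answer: 283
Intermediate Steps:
I(n, l) = 16 (I(n, l) = (1 - 5)² = (-4)² = 16)
G(H, V) = -7 + H*(-4 - V) (G(H, V) = -7 + (-4 - V)*H = -7 + H*(-4 - V))
11 + G(-6, 0)*I(-4, -6) = 11 + (-7 - 4*(-6) - 1*(-6)*0)*16 = 11 + (-7 + 24 + 0)*16 = 11 + 17*16 = 11 + 272 = 283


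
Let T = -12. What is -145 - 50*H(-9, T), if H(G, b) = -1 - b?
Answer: -695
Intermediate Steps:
-145 - 50*H(-9, T) = -145 - 50*(-1 - 1*(-12)) = -145 - 50*(-1 + 12) = -145 - 50*11 = -145 - 550 = -695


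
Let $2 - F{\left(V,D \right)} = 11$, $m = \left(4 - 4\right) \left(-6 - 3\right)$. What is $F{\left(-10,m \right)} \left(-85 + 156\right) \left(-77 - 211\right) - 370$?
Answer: $183662$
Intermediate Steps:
$m = 0$ ($m = 0 \left(-9\right) = 0$)
$F{\left(V,D \right)} = -9$ ($F{\left(V,D \right)} = 2 - 11 = -9$)
$F{\left(-10,m \right)} \left(-85 + 156\right) \left(-77 - 211\right) - 370 = - 9 \left(-85 + 156\right) \left(-77 - 211\right) - 370 = - 9 \cdot 71 \left(-288\right) - 370 = \left(-9\right) \left(-20448\right) - 370 = 184032 - 370 = 183662$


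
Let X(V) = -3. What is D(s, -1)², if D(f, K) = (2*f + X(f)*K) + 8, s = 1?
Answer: 169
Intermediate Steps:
D(f, K) = 8 - 3*K + 2*f (D(f, K) = (2*f - 3*K) + 8 = (-3*K + 2*f) + 8 = 8 - 3*K + 2*f)
D(s, -1)² = (8 - 3*(-1) + 2*1)² = (8 + 3 + 2)² = 13² = 169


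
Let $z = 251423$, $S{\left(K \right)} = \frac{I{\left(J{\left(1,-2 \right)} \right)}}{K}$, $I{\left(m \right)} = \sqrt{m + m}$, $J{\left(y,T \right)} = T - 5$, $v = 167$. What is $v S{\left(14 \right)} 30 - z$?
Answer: $-251423 + \frac{2505 i \sqrt{14}}{7} \approx -2.5142 \cdot 10^{5} + 1339.0 i$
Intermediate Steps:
$J{\left(y,T \right)} = -5 + T$
$I{\left(m \right)} = \sqrt{2} \sqrt{m}$ ($I{\left(m \right)} = \sqrt{2 m} = \sqrt{2} \sqrt{m}$)
$S{\left(K \right)} = \frac{i \sqrt{14}}{K}$ ($S{\left(K \right)} = \frac{\sqrt{2} \sqrt{-5 - 2}}{K} = \frac{\sqrt{2} \sqrt{-7}}{K} = \frac{\sqrt{2} i \sqrt{7}}{K} = \frac{i \sqrt{14}}{K}$)
$v S{\left(14 \right)} 30 - z = 167 \frac{i \sqrt{14}}{14} \cdot 30 - 251423 = \frac{167 i \sqrt{14}}{14} \cdot 30 - 251423 = \frac{2505 i \sqrt{14}}{7} - 251423 = -251423 + \frac{2505 i \sqrt{14}}{7}$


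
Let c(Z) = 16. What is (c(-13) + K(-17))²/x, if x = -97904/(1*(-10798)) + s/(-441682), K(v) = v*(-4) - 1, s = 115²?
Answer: 16427792661902/21549815489 ≈ 762.32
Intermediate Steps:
s = 13225
K(v) = -1 - 4*v (K(v) = -4*v - 1 = -1 - 4*v)
x = 21549815489/2384641118 (x = -97904/(1*(-10798)) + 13225/(-441682) = -97904/(-10798) + 13225*(-1/441682) = -97904*(-1/10798) - 13225/441682 = 48952/5399 - 13225/441682 = 21549815489/2384641118 ≈ 9.0369)
(c(-13) + K(-17))²/x = (16 + (-1 - 4*(-17)))²/(21549815489/2384641118) = (16 + (-1 + 68))²*(2384641118/21549815489) = (16 + 67)²*(2384641118/21549815489) = 83²*(2384641118/21549815489) = 6889*(2384641118/21549815489) = 16427792661902/21549815489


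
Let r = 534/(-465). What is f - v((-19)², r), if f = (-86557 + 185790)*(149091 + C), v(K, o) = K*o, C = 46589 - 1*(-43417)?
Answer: 3677578517413/155 ≈ 2.3726e+10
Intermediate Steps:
C = 90006 (C = 46589 + 43417 = 90006)
r = -178/155 (r = 534*(-1/465) = -178/155 ≈ -1.1484)
f = 23726312601 (f = (-86557 + 185790)*(149091 + 90006) = 99233*239097 = 23726312601)
f - v((-19)², r) = 23726312601 - (-19)²*(-178)/155 = 23726312601 - 361*(-178)/155 = 23726312601 - 1*(-64258/155) = 23726312601 + 64258/155 = 3677578517413/155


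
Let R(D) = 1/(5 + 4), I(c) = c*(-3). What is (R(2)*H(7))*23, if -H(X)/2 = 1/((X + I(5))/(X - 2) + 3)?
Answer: -230/63 ≈ -3.6508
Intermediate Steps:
I(c) = -3*c
R(D) = ⅑ (R(D) = 1/9 = ⅑)
H(X) = -2/(3 + (-15 + X)/(-2 + X)) (H(X) = -2/((X - 3*5)/(X - 2) + 3) = -2/((X - 15)/(-2 + X) + 3) = -2/((-15 + X)/(-2 + X) + 3) = -2/(3 + (-15 + X)/(-2 + X)))
(R(2)*H(7))*23 = ((2*(2 - 1*7)/(-21 + 4*7))/9)*23 = ((2*(2 - 7)/(-21 + 28))/9)*23 = ((2*(-5)/7)/9)*23 = ((2*(⅐)*(-5))/9)*23 = ((⅑)*(-10/7))*23 = -10/63*23 = -230/63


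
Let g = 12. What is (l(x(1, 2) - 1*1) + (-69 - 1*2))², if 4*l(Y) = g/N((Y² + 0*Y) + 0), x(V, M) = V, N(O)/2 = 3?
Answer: 19881/4 ≈ 4970.3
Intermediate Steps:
N(O) = 6 (N(O) = 2*3 = 6)
l(Y) = ½ (l(Y) = (12/6)/4 = (12*(⅙))/4 = (¼)*2 = ½)
(l(x(1, 2) - 1*1) + (-69 - 1*2))² = (½ + (-69 - 1*2))² = (½ + (-69 - 2))² = (½ - 71)² = (-141/2)² = 19881/4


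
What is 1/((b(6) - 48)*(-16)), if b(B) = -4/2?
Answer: 1/800 ≈ 0.0012500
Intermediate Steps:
b(B) = -2 (b(B) = -4*1/2 = -2)
1/((b(6) - 48)*(-16)) = 1/((-2 - 48)*(-16)) = 1/(-50*(-16)) = 1/800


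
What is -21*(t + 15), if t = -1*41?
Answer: 546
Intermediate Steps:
t = -41
-21*(t + 15) = -21*(-41 + 15) = -21*(-26) = 546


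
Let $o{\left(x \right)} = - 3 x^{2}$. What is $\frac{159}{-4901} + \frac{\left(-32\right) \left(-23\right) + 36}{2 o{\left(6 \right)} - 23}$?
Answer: $- \frac{3821573}{1171339} \approx -3.2626$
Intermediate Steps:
$\frac{159}{-4901} + \frac{\left(-32\right) \left(-23\right) + 36}{2 o{\left(6 \right)} - 23} = \frac{159}{-4901} + \frac{\left(-32\right) \left(-23\right) + 36}{2 \left(- 3 \cdot 6^{2}\right) - 23} = 159 \left(- \frac{1}{4901}\right) + \frac{736 + 36}{2 \left(\left(-3\right) 36\right) - 23} = - \frac{159}{4901} + \frac{772}{2 \left(-108\right) - 23} = - \frac{159}{4901} + \frac{772}{-216 - 23} = - \frac{159}{4901} + \frac{772}{-239} = - \frac{159}{4901} + 772 \left(- \frac{1}{239}\right) = - \frac{159}{4901} - \frac{772}{239} = - \frac{3821573}{1171339}$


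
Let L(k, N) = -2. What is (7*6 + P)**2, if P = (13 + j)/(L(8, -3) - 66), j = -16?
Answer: 8173881/4624 ≈ 1767.7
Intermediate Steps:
P = 3/68 (P = (13 - 16)/(-2 - 66) = -3/(-68) = -3*(-1/68) = 3/68 ≈ 0.044118)
(7*6 + P)**2 = (7*6 + 3/68)**2 = (42 + 3/68)**2 = (2859/68)**2 = 8173881/4624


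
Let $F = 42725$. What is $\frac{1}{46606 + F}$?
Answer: $\frac{1}{89331} \approx 1.1194 \cdot 10^{-5}$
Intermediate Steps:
$\frac{1}{46606 + F} = \frac{1}{46606 + 42725} = \frac{1}{89331}$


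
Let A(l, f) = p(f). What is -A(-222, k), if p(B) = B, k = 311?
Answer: -311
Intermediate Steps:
A(l, f) = f
-A(-222, k) = -1*311 = -311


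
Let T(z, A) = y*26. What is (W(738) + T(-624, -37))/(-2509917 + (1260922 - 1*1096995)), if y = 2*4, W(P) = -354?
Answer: 73/1172995 ≈ 6.2234e-5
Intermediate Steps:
y = 8
T(z, A) = 208 (T(z, A) = 8*26 = 208)
(W(738) + T(-624, -37))/(-2509917 + (1260922 - 1*1096995)) = (-354 + 208)/(-2509917 + (1260922 - 1*1096995)) = -146/(-2509917 + (1260922 - 1096995)) = -146/(-2509917 + 163927) = -146/(-2345990) = -146*(-1/2345990) = 73/1172995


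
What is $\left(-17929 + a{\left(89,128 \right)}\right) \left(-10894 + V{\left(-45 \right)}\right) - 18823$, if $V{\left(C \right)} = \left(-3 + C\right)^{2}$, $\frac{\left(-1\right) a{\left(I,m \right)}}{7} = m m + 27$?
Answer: $1140784717$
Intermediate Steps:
$a{\left(I,m \right)} = -189 - 7 m^{2}$ ($a{\left(I,m \right)} = - 7 \left(m m + 27\right) = - 7 \left(m^{2} + 27\right) = - 7 \left(27 + m^{2}\right) = -189 - 7 m^{2}$)
$\left(-17929 + a{\left(89,128 \right)}\right) \left(-10894 + V{\left(-45 \right)}\right) - 18823 = \left(-17929 - \left(189 + 7 \cdot 128^{2}\right)\right) \left(-10894 + \left(-3 - 45\right)^{2}\right) - 18823 = \left(-17929 - 114877\right) \left(-10894 + \left(-48\right)^{2}\right) - 18823 = \left(-17929 - 114877\right) \left(-10894 + 2304\right) - 18823 = \left(-17929 - 114877\right) \left(-8590\right) - 18823 = \left(-132806\right) \left(-8590\right) - 18823 = 1140803540 - 18823 = 1140784717$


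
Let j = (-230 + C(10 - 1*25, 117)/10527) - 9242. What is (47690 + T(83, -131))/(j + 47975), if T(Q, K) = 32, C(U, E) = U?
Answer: 83728249/67553511 ≈ 1.2394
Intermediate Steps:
j = -33237253/3509 (j = (-230 + (10 - 1*25)/10527) - 9242 = (-230 + (10 - 25)*(1/10527)) - 9242 = (-230 - 15*1/10527) - 9242 = (-230 - 5/3509) - 9242 = -807075/3509 - 9242 = -33237253/3509 ≈ -9472.0)
(47690 + T(83, -131))/(j + 47975) = (47690 + 32)/(-33237253/3509 + 47975) = 47722/(135107022/3509) = 47722*(3509/135107022) = 83728249/67553511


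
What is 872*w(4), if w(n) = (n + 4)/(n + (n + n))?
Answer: 1744/3 ≈ 581.33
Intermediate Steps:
w(n) = (4 + n)/(3*n) (w(n) = (4 + n)/(n + 2*n) = (4 + n)/((3*n)) = (4 + n)*(1/(3*n)) = (4 + n)/(3*n))
872*w(4) = 872*((1/3)*(4 + 4)/4) = 872*((1/3)*(1/4)*8) = 872*(2/3) = 1744/3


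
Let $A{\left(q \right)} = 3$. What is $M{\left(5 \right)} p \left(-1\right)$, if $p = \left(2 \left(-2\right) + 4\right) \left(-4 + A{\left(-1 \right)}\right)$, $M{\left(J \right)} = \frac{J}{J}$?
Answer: $0$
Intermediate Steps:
$M{\left(J \right)} = 1$
$p = 0$ ($p = \left(2 \left(-2\right) + 4\right) \left(-4 + 3\right) = \left(-4 + 4\right) \left(-1\right) = 0 \left(-1\right) = 0$)
$M{\left(5 \right)} p \left(-1\right) = 1 \cdot 0 \left(-1\right) = 0 \left(-1\right) = 0$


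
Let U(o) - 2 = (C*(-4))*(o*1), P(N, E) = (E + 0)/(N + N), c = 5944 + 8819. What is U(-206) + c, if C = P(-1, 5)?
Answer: 12705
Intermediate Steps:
c = 14763
P(N, E) = E/(2*N) (P(N, E) = E/((2*N)) = E*(1/(2*N)) = E/(2*N))
C = -5/2 (C = (½)*5/(-1) = (½)*5*(-1) = -5/2 ≈ -2.5000)
U(o) = 2 + 10*o (U(o) = 2 + (-5/2*(-4))*(o*1) = 2 + 10*o)
U(-206) + c = (2 + 10*(-206)) + 14763 = (2 - 2060) + 14763 = -2058 + 14763 = 12705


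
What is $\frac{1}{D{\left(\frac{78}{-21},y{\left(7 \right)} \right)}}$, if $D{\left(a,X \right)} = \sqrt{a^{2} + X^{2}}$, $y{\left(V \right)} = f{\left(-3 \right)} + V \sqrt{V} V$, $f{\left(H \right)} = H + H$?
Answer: $\frac{7}{\sqrt{825983 - 28812 \sqrt{7}}} \approx 0.0080842$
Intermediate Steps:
$f{\left(H \right)} = 2 H$
$y{\left(V \right)} = -6 + V^{\frac{5}{2}}$ ($y{\left(V \right)} = 2 \left(-3\right) + V \sqrt{V} V = -6 + V^{\frac{3}{2}} V = -6 + V^{\frac{5}{2}}$)
$D{\left(a,X \right)} = \sqrt{X^{2} + a^{2}}$
$\frac{1}{D{\left(\frac{78}{-21},y{\left(7 \right)} \right)}} = \frac{1}{\sqrt{\left(-6 + 7^{\frac{5}{2}}\right)^{2} + \left(\frac{78}{-21}\right)^{2}}} = \frac{1}{\sqrt{\left(-6 + 49 \sqrt{7}\right)^{2} + \left(78 \left(- \frac{1}{21}\right)\right)^{2}}} = \frac{1}{\sqrt{\left(-6 + 49 \sqrt{7}\right)^{2} + \left(- \frac{26}{7}\right)^{2}}} = \frac{1}{\sqrt{\left(-6 + 49 \sqrt{7}\right)^{2} + \frac{676}{49}}} = \frac{1}{\sqrt{\frac{676}{49} + \left(-6 + 49 \sqrt{7}\right)^{2}}}$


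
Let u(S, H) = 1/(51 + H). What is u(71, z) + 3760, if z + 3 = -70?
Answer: 82719/22 ≈ 3760.0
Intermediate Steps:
z = -73 (z = -3 - 70 = -73)
u(71, z) + 3760 = 1/(51 - 73) + 3760 = 1/(-22) + 3760 = -1/22 + 3760 = 82719/22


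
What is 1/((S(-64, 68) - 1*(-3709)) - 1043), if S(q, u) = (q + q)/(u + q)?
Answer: 1/2634 ≈ 0.00037965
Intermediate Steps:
S(q, u) = 2*q/(q + u) (S(q, u) = (2*q)/(q + u) = 2*q/(q + u))
1/((S(-64, 68) - 1*(-3709)) - 1043) = 1/((2*(-64)/(-64 + 68) - 1*(-3709)) - 1043) = 1/((2*(-64)/4 + 3709) - 1043) = 1/((2*(-64)*(¼) + 3709) - 1043) = 1/((-32 + 3709) - 1043) = 1/(3677 - 1043) = 1/2634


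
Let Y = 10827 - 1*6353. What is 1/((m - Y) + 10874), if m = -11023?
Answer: -1/4623 ≈ -0.00021631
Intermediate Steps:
Y = 4474 (Y = 10827 - 6353 = 4474)
1/((m - Y) + 10874) = 1/((-11023 - 1*4474) + 10874) = 1/((-11023 - 4474) + 10874) = 1/(-15497 + 10874) = 1/(-4623) = -1/4623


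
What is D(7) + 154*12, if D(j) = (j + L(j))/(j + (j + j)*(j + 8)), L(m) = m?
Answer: 57290/31 ≈ 1848.1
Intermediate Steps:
D(j) = 2*j/(j + 2*j*(8 + j)) (D(j) = (j + j)/(j + (j + j)*(j + 8)) = (2*j)/(j + (2*j)*(8 + j)) = (2*j)/(j + 2*j*(8 + j)) = 2*j/(j + 2*j*(8 + j)))
D(7) + 154*12 = 2/(17 + 2*7) + 154*12 = 2/(17 + 14) + 1848 = 2/31 + 1848 = 57290/31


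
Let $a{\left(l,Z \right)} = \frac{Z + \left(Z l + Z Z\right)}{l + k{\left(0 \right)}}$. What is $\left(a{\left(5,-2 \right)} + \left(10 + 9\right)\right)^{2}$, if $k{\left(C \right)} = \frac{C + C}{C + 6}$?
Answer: $\frac{7569}{25} \approx 302.76$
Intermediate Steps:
$k{\left(C \right)} = \frac{2 C}{6 + C}$
$a{\left(l,Z \right)} = \frac{Z + Z^{2} + Z l}{l}$ ($a{\left(l,Z \right)} = \frac{Z + \left(Z l + Z Z\right)}{l + 2 \cdot 0 \frac{1}{6 + 0}} = \frac{Z + \left(Z l + Z^{2}\right)}{l + 2 \cdot 0 \cdot \frac{1}{6}} = \frac{Z + \left(Z^{2} + Z l\right)}{l + 2 \cdot 0 \cdot \frac{1}{6}} = \frac{Z + Z^{2} + Z l}{l + 0} = \frac{Z + Z^{2} + Z l}{l}$)
$\left(a{\left(5,-2 \right)} + \left(10 + 9\right)\right)^{2} = \left(- \frac{2 \left(1 - 2 + 5\right)}{5} + \left(10 + 9\right)\right)^{2} = \left(\left(-2\right) \frac{1}{5} \cdot 4 + 19\right)^{2} = \left(- \frac{8}{5} + 19\right)^{2} = \left(\frac{87}{5}\right)^{2} = \frac{7569}{25}$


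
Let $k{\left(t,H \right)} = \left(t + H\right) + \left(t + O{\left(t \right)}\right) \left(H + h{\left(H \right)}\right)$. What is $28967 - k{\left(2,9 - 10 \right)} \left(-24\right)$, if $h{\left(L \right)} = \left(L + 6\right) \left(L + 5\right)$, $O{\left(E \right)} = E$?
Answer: $30815$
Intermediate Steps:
$h{\left(L \right)} = \left(5 + L\right) \left(6 + L\right)$ ($h{\left(L \right)} = \left(6 + L\right) \left(5 + L\right) = \left(5 + L\right) \left(6 + L\right)$)
$k{\left(t,H \right)} = H + t + 2 t \left(30 + H^{2} + 12 H\right)$ ($k{\left(t,H \right)} = \left(t + H\right) + \left(t + t\right) \left(H + \left(30 + H^{2} + 11 H\right)\right) = \left(H + t\right) + 2 t \left(30 + H^{2} + 12 H\right) = H + t + 2 t \left(30 + H^{2} + 12 H\right)$)
$28967 - k{\left(2,9 - 10 \right)} \left(-24\right) = 28967 - \left(\left(9 - 10\right) + 61 \cdot 2 + 2 \cdot 2 \left(9 - 10\right)^{2} + 24 \left(9 - 10\right) 2\right) \left(-24\right) = 28967 - \left(-1 + 122 + 2 \cdot 2 \left(-1\right)^{2} + 24 \left(-1\right) 2\right) \left(-24\right) = 28967 - \left(-1 + 122 + 2 \cdot 2 \cdot 1 - 48\right) \left(-24\right) = 28967 - \left(-1 + 122 + 4 - 48\right) \left(-24\right) = 28967 - 77 \left(-24\right) = 28967 - -1848 = 28967 + 1848 = 30815$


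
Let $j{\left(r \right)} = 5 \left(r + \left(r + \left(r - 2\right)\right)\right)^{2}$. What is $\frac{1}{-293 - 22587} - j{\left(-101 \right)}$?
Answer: $- \frac{10642060001}{22880} \approx -4.6513 \cdot 10^{5}$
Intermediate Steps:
$j{\left(r \right)} = 5 \left(-2 + 3 r\right)^{2}$ ($j{\left(r \right)} = 5 \left(r + \left(r + \left(r - 2\right)\right)\right)^{2} = 5 \left(r + \left(r + \left(-2 + r\right)\right)\right)^{2} = 5 \left(r + \left(-2 + 2 r\right)\right)^{2} = 5 \left(-2 + 3 r\right)^{2}$)
$\frac{1}{-293 - 22587} - j{\left(-101 \right)} = \frac{1}{-293 - 22587} - 5 \left(-2 + 3 \left(-101\right)\right)^{2} = \frac{1}{-22880} - 5 \left(-2 - 303\right)^{2} = - \frac{1}{22880} - 5 \left(-305\right)^{2} = - \frac{1}{22880} - 5 \cdot 93025 = - \frac{1}{22880} - 465125 = - \frac{10642060001}{22880}$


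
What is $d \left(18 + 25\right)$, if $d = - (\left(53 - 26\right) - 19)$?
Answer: $-344$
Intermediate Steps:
$d = -8$ ($d = - (27 - 19) = \left(-1\right) 8 = -8$)
$d \left(18 + 25\right) = - 8 \left(18 + 25\right) = \left(-8\right) 43 = -344$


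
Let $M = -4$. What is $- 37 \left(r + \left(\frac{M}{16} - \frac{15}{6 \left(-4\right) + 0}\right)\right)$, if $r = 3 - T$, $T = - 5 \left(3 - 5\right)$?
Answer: $\frac{1961}{8} \approx 245.13$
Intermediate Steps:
$T = 10$ ($T = \left(-5\right) \left(-2\right) = 10$)
$r = -7$ ($r = 3 - 10 = -7$)
$- 37 \left(r + \left(\frac{M}{16} - \frac{15}{6 \left(-4\right) + 0}\right)\right) = - 37 \left(-7 - \left(\frac{1}{4} + \frac{15}{6 \left(-4\right) + 0}\right)\right) = - 37 \left(-7 - \left(\frac{1}{4} + \frac{15}{-24 + 0}\right)\right) = - 37 \left(-7 - \left(\frac{1}{4} + \frac{15}{-24}\right)\right) = - 37 \left(-7 - - \frac{3}{8}\right) = - 37 \left(-7 + \left(- \frac{1}{4} + \frac{5}{8}\right)\right) = - 37 \left(-7 + \frac{3}{8}\right) = \left(-37\right) \left(- \frac{53}{8}\right) = \frac{1961}{8}$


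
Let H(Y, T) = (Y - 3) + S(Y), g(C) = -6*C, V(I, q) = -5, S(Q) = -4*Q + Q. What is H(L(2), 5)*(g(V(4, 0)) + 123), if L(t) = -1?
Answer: -153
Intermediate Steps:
S(Q) = -3*Q
H(Y, T) = -3 - 2*Y (H(Y, T) = (Y - 3) - 3*Y = (-3 + Y) - 3*Y = -3 - 2*Y)
H(L(2), 5)*(g(V(4, 0)) + 123) = (-3 - 2*(-1))*(-6*(-5) + 123) = (-3 + 2)*(30 + 123) = -1*153 = -153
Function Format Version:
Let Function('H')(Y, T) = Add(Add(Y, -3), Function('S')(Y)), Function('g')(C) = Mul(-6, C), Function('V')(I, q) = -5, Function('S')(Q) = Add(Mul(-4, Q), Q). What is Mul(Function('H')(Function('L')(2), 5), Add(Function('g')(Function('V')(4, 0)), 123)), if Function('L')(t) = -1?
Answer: -153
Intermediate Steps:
Function('S')(Q) = Mul(-3, Q)
Function('H')(Y, T) = Add(-3, Mul(-2, Y)) (Function('H')(Y, T) = Add(Add(Y, -3), Mul(-3, Y)) = Add(Add(-3, Y), Mul(-3, Y)) = Add(-3, Mul(-2, Y)))
Mul(Function('H')(Function('L')(2), 5), Add(Function('g')(Function('V')(4, 0)), 123)) = Mul(Add(-3, Mul(-2, -1)), Add(Mul(-6, -5), 123)) = Mul(Add(-3, 2), Add(30, 123)) = Mul(-1, 153) = -153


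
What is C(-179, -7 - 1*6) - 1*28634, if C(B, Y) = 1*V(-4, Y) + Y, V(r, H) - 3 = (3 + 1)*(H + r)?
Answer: -28712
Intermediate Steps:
V(r, H) = 3 + 4*H + 4*r (V(r, H) = 3 + (3 + 1)*(H + r) = 3 + 4*(H + r) = 3 + (4*H + 4*r) = 3 + 4*H + 4*r)
C(B, Y) = -13 + 5*Y (C(B, Y) = 1*(3 + 4*Y + 4*(-4)) + Y = 1*(3 + 4*Y - 16) + Y = 1*(-13 + 4*Y) + Y = (-13 + 4*Y) + Y = -13 + 5*Y)
C(-179, -7 - 1*6) - 1*28634 = (-13 + 5*(-7 - 1*6)) - 1*28634 = (-13 + 5*(-7 - 6)) - 28634 = (-13 + 5*(-13)) - 28634 = (-13 - 65) - 28634 = -78 - 28634 = -28712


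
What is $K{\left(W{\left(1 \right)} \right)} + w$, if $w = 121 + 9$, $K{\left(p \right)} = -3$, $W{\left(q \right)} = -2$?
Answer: $127$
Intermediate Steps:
$w = 130$
$K{\left(W{\left(1 \right)} \right)} + w = -3 + 130 = 127$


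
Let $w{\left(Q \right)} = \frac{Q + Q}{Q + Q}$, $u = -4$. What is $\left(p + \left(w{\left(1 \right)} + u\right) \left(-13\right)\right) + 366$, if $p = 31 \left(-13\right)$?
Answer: $2$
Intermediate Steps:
$p = -403$
$w{\left(Q \right)} = 1$ ($w{\left(Q \right)} = \frac{2 Q}{2 Q} = 2 Q \frac{1}{2 Q} = 1$)
$\left(p + \left(w{\left(1 \right)} + u\right) \left(-13\right)\right) + 366 = \left(-403 + \left(1 - 4\right) \left(-13\right)\right) + 366 = \left(-403 - -39\right) + 366 = \left(-403 + 39\right) + 366 = -364 + 366 = 2$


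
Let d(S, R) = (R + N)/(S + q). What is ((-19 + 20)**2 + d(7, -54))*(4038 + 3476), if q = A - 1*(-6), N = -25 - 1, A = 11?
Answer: -52598/3 ≈ -17533.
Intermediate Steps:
N = -26
q = 17 (q = 11 - 1*(-6) = 11 + 6 = 17)
d(S, R) = (-26 + R)/(17 + S) (d(S, R) = (R - 26)/(S + 17) = (-26 + R)/(17 + S))
((-19 + 20)**2 + d(7, -54))*(4038 + 3476) = ((-19 + 20)**2 + (-26 - 54)/(17 + 7))*(4038 + 3476) = (1**2 - 80/24)*7514 = (1 + (1/24)*(-80))*7514 = (1 - 10/3)*7514 = -7/3*7514 = -52598/3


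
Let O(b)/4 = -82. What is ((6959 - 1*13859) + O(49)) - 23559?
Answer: -30787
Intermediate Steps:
O(b) = -328 (O(b) = 4*(-82) = -328)
((6959 - 1*13859) + O(49)) - 23559 = ((6959 - 1*13859) - 328) - 23559 = ((6959 - 13859) - 328) - 23559 = (-6900 - 328) - 23559 = -7228 - 23559 = -30787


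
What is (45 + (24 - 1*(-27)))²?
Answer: 9216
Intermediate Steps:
(45 + (24 - 1*(-27)))² = (45 + (24 + 27))² = (45 + 51)² = 96² = 9216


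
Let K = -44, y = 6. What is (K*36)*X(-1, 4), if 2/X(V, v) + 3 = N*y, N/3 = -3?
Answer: 1056/19 ≈ 55.579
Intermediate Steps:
N = -9 (N = 3*(-3) = -9)
X(V, v) = -2/57 (X(V, v) = 2/(-3 - 9*6) = 2/(-3 - 54) = 2/(-57) = 2*(-1/57) = -2/57)
(K*36)*X(-1, 4) = -44*36*(-2/57) = -1584*(-2/57) = 1056/19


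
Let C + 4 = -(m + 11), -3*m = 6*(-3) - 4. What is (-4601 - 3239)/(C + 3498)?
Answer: -23520/10427 ≈ -2.2557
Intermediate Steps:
m = 22/3 (m = -(6*(-3) - 4)/3 = -(-18 - 4)/3 = -⅓*(-22) = 22/3 ≈ 7.3333)
C = -67/3 (C = -4 - (22/3 + 11) = -4 - 1*55/3 = -4 - 55/3 = -67/3 ≈ -22.333)
(-4601 - 3239)/(C + 3498) = (-4601 - 3239)/(-67/3 + 3498) = -7840/10427/3 = -7840*3/10427 = -23520/10427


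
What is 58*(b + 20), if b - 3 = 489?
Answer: 29696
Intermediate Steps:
b = 492 (b = 3 + 489 = 492)
58*(b + 20) = 58*(492 + 20) = 58*512 = 29696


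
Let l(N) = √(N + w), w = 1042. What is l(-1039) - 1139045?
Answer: -1139045 + √3 ≈ -1.1390e+6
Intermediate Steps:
l(N) = √(1042 + N) (l(N) = √(N + 1042) = √(1042 + N))
l(-1039) - 1139045 = √(1042 - 1039) - 1139045 = √3 - 1139045 = -1139045 + √3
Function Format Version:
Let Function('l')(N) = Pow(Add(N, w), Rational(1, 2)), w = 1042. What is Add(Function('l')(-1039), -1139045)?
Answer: Add(-1139045, Pow(3, Rational(1, 2))) ≈ -1.1390e+6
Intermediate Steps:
Function('l')(N) = Pow(Add(1042, N), Rational(1, 2)) (Function('l')(N) = Pow(Add(N, 1042), Rational(1, 2)) = Pow(Add(1042, N), Rational(1, 2)))
Add(Function('l')(-1039), -1139045) = Add(Pow(Add(1042, -1039), Rational(1, 2)), -1139045) = Add(Pow(3, Rational(1, 2)), -1139045) = Add(-1139045, Pow(3, Rational(1, 2)))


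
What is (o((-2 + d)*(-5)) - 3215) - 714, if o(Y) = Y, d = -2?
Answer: -3909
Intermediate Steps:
(o((-2 + d)*(-5)) - 3215) - 714 = ((-2 - 2)*(-5) - 3215) - 714 = (-4*(-5) - 3215) - 714 = (20 - 3215) - 714 = -3195 - 714 = -3909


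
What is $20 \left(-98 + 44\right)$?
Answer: $-1080$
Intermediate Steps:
$20 \left(-98 + 44\right) = 20 \left(-54\right) = -1080$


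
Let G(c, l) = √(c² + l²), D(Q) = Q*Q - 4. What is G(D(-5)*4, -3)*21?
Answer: 63*√785 ≈ 1765.1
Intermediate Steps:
D(Q) = -4 + Q² (D(Q) = Q² - 4 = -4 + Q²)
G(D(-5)*4, -3)*21 = √(((-4 + (-5)²)*4)² + (-3)²)*21 = √(((-4 + 25)*4)² + 9)*21 = √((21*4)² + 9)*21 = √(84² + 9)*21 = √(7056 + 9)*21 = √7065*21 = (3*√785)*21 = 63*√785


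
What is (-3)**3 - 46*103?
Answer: -4765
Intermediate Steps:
(-3)**3 - 46*103 = -27 - 4738 = -4765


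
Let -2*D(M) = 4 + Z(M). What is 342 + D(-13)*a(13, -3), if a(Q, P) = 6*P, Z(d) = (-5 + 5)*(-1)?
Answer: 378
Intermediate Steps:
Z(d) = 0 (Z(d) = 0*(-1) = 0)
D(M) = -2 (D(M) = -(4 + 0)/2 = -½*4 = -2)
342 + D(-13)*a(13, -3) = 342 - 12*(-3) = 342 - 2*(-18) = 342 + 36 = 378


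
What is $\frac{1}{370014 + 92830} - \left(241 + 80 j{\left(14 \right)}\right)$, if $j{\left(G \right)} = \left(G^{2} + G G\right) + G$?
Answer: $- \frac{15144718523}{462844} \approx -32721.0$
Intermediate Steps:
$j{\left(G \right)} = G + 2 G^{2}$ ($j{\left(G \right)} = \left(G^{2} + G^{2}\right) + G = 2 G^{2} + G = G + 2 G^{2}$)
$\frac{1}{370014 + 92830} - \left(241 + 80 j{\left(14 \right)}\right) = \frac{1}{370014 + 92830} - \left(241 + 80 \cdot 14 \left(1 + 2 \cdot 14\right)\right) = \frac{1}{462844} - \left(241 + 80 \cdot 14 \left(1 + 28\right)\right) = \frac{1}{462844} - \left(241 + 80 \cdot 14 \cdot 29\right) = \frac{1}{462844} - 32721 = - \frac{15144718523}{462844}$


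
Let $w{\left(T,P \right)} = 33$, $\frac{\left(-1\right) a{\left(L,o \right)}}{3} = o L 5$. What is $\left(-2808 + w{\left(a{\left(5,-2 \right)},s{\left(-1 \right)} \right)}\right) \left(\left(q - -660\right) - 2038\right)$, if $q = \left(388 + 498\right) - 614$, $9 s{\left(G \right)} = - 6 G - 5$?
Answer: $3069150$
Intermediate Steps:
$a{\left(L,o \right)} = - 15 L o$ ($a{\left(L,o \right)} = - 3 o L 5 = - 3 L o 5 = - 3 \cdot 5 L o = - 15 L o$)
$s{\left(G \right)} = - \frac{5}{9} - \frac{2 G}{3}$ ($s{\left(G \right)} = \frac{- 6 G - 5}{9} = \frac{-5 - 6 G}{9} = - \frac{5}{9} - \frac{2 G}{3}$)
$q = 272$ ($q = 886 - 614 = 272$)
$\left(-2808 + w{\left(a{\left(5,-2 \right)},s{\left(-1 \right)} \right)}\right) \left(\left(q - -660\right) - 2038\right) = \left(-2808 + 33\right) \left(\left(272 - -660\right) - 2038\right) = - 2775 \left(\left(272 + 660\right) - 2038\right) = - 2775 \left(932 - 2038\right) = \left(-2775\right) \left(-1106\right) = 3069150$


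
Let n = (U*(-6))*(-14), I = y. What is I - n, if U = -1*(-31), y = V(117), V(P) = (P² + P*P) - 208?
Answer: 24566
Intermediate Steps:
V(P) = -208 + 2*P² (V(P) = (P² + P²) - 208 = 2*P² - 208 = -208 + 2*P²)
y = 27170 (y = -208 + 2*117² = -208 + 2*13689 = -208 + 27378 = 27170)
I = 27170
U = 31
n = 2604 (n = (31*(-6))*(-14) = -186*(-14) = 2604)
I - n = 27170 - 1*2604 = 27170 - 2604 = 24566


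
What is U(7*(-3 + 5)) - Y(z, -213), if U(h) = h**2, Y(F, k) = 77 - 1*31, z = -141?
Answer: 150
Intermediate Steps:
Y(F, k) = 46 (Y(F, k) = 77 - 31 = 46)
U(7*(-3 + 5)) - Y(z, -213) = (7*(-3 + 5))**2 - 1*46 = (7*2)**2 - 46 = 14**2 - 46 = 196 - 46 = 150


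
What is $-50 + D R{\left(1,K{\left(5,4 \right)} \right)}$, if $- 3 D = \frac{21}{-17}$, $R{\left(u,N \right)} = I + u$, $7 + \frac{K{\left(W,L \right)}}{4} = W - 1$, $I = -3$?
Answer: $- \frac{864}{17} \approx -50.824$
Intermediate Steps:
$K{\left(W,L \right)} = -32 + 4 W$ ($K{\left(W,L \right)} = -28 + 4 \left(W - 1\right) = -28 + 4 \left(-1 + W\right) = -28 + \left(-4 + 4 W\right) = -32 + 4 W$)
$R{\left(u,N \right)} = -3 + u$
$D = \frac{7}{17}$ ($D = - \frac{21 \frac{1}{-17}}{3} = - \frac{21 \left(- \frac{1}{17}\right)}{3} = \left(- \frac{1}{3}\right) \left(- \frac{21}{17}\right) = \frac{7}{17} \approx 0.41176$)
$-50 + D R{\left(1,K{\left(5,4 \right)} \right)} = -50 + \frac{7 \left(-3 + 1\right)}{17} = -50 + \frac{7}{17} \left(-2\right) = -50 - \frac{14}{17} = - \frac{864}{17}$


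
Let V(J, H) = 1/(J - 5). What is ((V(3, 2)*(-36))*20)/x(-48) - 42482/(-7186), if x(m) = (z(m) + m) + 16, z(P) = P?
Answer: 10145/7186 ≈ 1.4118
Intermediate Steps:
V(J, H) = 1/(-5 + J)
x(m) = 16 + 2*m (x(m) = (m + m) + 16 = 2*m + 16 = 16 + 2*m)
((V(3, 2)*(-36))*20)/x(-48) - 42482/(-7186) = ((-36/(-5 + 3))*20)/(16 + 2*(-48)) - 42482/(-7186) = ((-36/(-2))*20)/(16 - 96) - 42482*(-1/7186) = (-½*(-36)*20)/(-80) + 21241/3593 = (18*20)*(-1/80) + 21241/3593 = 360*(-1/80) + 21241/3593 = -9/2 + 21241/3593 = 10145/7186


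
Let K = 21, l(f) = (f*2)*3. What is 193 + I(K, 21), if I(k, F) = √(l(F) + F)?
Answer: 193 + 7*√3 ≈ 205.12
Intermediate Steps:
l(f) = 6*f (l(f) = (2*f)*3 = 6*f)
I(k, F) = √7*√F (I(k, F) = √(6*F + F) = √(7*F) = √7*√F)
193 + I(K, 21) = 193 + √7*√21 = 193 + 7*√3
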